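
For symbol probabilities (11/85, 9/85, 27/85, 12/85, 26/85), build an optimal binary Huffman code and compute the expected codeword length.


Huffman construction (repeatedly merge the two least-probable nodes; each merge adds 1 bit to every symbol beneath it): 9/85 + 11/85 = 4/17; 12/85 + 4/17 = 32/85; 26/85 + 27/85 = 53/85; 32/85 + 53/85 = 1. Resulting codeword lengths (in the order the probabilities were given): (3, 3, 2, 2, 2). L_avg = sum(p_i * l_i) = 11/85*3 + 9/85*3 + 27/85*2 + 12/85*2 + 26/85*2 = 38/17 = 2.2353

2.2353 bits


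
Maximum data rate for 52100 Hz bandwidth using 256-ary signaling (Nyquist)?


Rate = 2 * B * log2(M) = 2 * 52100 * 8.0 = 833600.0

833600.0 bps


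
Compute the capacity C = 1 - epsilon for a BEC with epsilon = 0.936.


C = 1 - epsilon = 1 - 0.936 = 0.064

0.064 bits


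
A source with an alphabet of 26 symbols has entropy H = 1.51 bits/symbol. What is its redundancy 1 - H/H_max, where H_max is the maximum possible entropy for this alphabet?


H_max = log2(K) = log2(26) = 4.7004 bits/symbol. Redundancy = 1 - H/H_max = 1 - 1.51/4.7004 = 1 - 0.3212 = 0.6788

0.6788


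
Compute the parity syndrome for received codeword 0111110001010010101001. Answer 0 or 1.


Syndrome = XOR of all bits = 0 XOR 1 XOR 1 XOR 1 XOR 1 XOR 1 XOR 0 XOR 0 XOR 0 XOR 1 XOR 0 XOR 1 XOR 0 XOR 0 XOR 1 XOR 0 XOR 1 XOR 0 XOR 1 XOR 0 XOR 0 XOR 1 = 1

1


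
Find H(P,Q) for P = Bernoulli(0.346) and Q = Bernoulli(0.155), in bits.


H(P,Q) = -p*log2(q) - (1-p)*log2(1-q). -0.346*log2(0.155) = 0.930622; -0.654*log2(0.845) = 0.158907. H(P,Q) = 0.930622 + 0.158907 = 1.0895

1.0895 bits


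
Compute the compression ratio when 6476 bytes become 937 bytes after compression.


Ratio = original / compressed = 6476 / 937 = 6.9114

6.9114


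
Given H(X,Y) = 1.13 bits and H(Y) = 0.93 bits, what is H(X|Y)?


H(X|Y) = H(X,Y) - H(Y) = 1.13 - 0.93 = 0.2

0.2 bits


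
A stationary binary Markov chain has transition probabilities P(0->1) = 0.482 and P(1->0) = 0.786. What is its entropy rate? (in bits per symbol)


Stationary distribution: pi_0 = p10/(p01+p10) = 0.6199, pi_1 = 0.3801. Entropy rate H' = pi_0*H(p01) + pi_1*H(p10) = 0.6199*0.9991 + 0.3801*0.7491 = 0.904

0.904 bits/symbol


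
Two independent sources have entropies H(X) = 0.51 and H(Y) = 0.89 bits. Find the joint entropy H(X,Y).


For independent variables, H(X,Y) = H(X) + H(Y) = 0.51 + 0.89 = 1.4

1.4 bits


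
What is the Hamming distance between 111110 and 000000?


Count differing positions: ^ ^ ^ ^ ^ . = 5 differences

5


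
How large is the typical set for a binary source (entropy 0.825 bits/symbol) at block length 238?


log2|A_typical| = nH = 238 * 0.825 = 196.35, so |A_typical| ~ 2^196.35 = 1.280e+59

1.280e+59


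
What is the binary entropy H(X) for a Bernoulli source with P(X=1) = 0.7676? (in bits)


H = -p*log2(p) - (1-p)*log2(1-p). -0.7676*log2(0.7676) = 0.292896; -0.2324*log2(0.2324) = 0.489276. H = 0.292896 + 0.489276 = 0.7822

0.7822 bits


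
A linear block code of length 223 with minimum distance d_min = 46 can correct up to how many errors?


Correction capability = floor((d-1)/2) = floor((46-1)/2) = 22

22 errors


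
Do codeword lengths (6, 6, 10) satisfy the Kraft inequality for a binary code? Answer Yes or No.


Kraft sum = sum(2^(-l_i)) = 0.0322, need <= 1. Result: satisfied (a binary prefix-free code with these lengths exists)

Yes


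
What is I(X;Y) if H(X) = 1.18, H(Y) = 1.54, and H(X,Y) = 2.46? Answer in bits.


I(X;Y) = H(X) + H(Y) - H(X,Y) = 1.18 + 1.54 - 2.46 = 0.26

0.26 bits


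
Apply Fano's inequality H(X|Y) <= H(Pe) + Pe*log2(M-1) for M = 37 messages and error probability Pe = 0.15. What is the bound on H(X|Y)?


H(Pe) = -Pe*log2(Pe) - (1-Pe)*log2(1-Pe) = -0.15*log2(0.15) - 0.85*log2(0.85) = 0.410545 + 0.199295 = 0.6098. Pe*log2(M-1) = 0.15*log2(36) = 0.775489. Bound = H(Pe) + Pe*log2(M-1) = 0.410545 + 0.199295 + 0.775489 = 1.3853

1.3853 bits


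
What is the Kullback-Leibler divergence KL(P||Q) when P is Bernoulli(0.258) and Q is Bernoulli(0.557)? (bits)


KL = p*log2(p/q) + (1-p)*log2((1-p)/(1-q)) = 0.258*log2(0.258/0.557) + 0.742*log2(0.742/0.443) = 0.2657

0.2657 bits


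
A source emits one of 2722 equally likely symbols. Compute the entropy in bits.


H = log2(n) = log2(2722) = 11.4105

11.4105 bits


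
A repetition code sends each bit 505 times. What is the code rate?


Rate = k/n = 1/505

1/505


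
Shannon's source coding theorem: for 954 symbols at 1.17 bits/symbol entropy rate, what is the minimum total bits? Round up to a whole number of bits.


Minimum bits >= n * H = 954 * 1.17 = 1116.18, rounded up to a whole number of bits = 1117

1117 bits


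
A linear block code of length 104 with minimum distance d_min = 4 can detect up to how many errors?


Detection capability = d_min - 1 = 4 - 1 = 3

3 errors


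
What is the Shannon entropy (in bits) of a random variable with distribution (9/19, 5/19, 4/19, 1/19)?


H = -sum(p_i * log2(p_i)). Terms: -(9/19)*log2(9/19) = 0.510633; -(5/19)*log2(5/19) = 0.506842; -(4/19)*log2(4/19) = 0.473248; -(1/19)*log2(1/19) = 0.223575. H = 0.510633 + 0.506842 + 0.473248 + 0.223575 = 1.7143

1.7143 bits


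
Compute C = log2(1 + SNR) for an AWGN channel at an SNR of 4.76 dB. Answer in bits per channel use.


SNR_linear = 10^(4.76/10) = 2.9923; C = log2(1 + SNR_linear) = log2(1 + 2.9923) = 1.9972

1.9972 bits/channel use


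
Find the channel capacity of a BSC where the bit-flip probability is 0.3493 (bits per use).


H(p) = -p*log2(p) - (1-p)*log2(1-p) = -0.3493*log2(0.3493) - 0.6507*log2(0.6507) = 0.530049 + 0.403392 = 0.9334. C = 1 - H(p) = 1 - 0.9334 = 0.0666

0.0666 bits


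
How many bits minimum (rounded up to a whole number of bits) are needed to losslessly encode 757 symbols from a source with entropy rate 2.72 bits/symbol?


Minimum bits >= n * H = 757 * 2.72 = 2059.04, rounded up to a whole number of bits = 2060

2060 bits


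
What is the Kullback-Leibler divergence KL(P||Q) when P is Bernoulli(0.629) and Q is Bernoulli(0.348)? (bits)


KL = p*log2(p/q) + (1-p)*log2((1-p)/(1-q)) = 0.629*log2(0.629/0.348) + 0.371*log2(0.371/0.652) = 0.2354

0.2354 bits


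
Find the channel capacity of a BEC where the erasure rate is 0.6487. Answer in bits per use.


C = 1 - epsilon = 1 - 0.6487 = 0.3513

0.3513 bits


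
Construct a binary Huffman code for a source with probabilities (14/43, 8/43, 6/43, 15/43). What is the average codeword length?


Huffman construction (repeatedly merge the two least-probable nodes; each merge adds 1 bit to every symbol beneath it): 6/43 + 8/43 = 14/43; 14/43 + 14/43 = 28/43; 15/43 + 28/43 = 1. Resulting codeword lengths (in the order the probabilities were given): (2, 3, 3, 1). L_avg = sum(p_i * l_i) = 14/43*2 + 8/43*3 + 6/43*3 + 15/43*1 = 85/43 = 1.9767

1.9767 bits


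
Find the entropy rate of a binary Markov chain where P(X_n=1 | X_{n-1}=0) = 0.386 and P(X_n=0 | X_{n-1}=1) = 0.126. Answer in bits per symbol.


Stationary distribution: pi_0 = p10/(p01+p10) = 0.2461, pi_1 = 0.7539. Entropy rate H' = pi_0*H(p01) + pi_1*H(p10) = 0.2461*0.9622 + 0.7539*0.5464 = 0.6487

0.6487 bits/symbol


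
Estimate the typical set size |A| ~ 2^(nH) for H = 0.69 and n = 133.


log2|A_typical| = nH = 133 * 0.69 = 91.77, so |A_typical| ~ 2^91.77 = 4.222e+27

4.222e+27


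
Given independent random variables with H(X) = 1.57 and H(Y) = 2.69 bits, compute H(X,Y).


For independent variables, H(X,Y) = H(X) + H(Y) = 1.57 + 2.69 = 4.26

4.26 bits


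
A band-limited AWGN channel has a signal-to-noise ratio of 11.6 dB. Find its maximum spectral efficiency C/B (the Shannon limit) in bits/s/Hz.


SNR_linear = 10^(11.6/10) = 14.4544; C/B = log2(1 + SNR_linear) = log2(1 + 14.4544) = 3.9499

3.9499 bits/s/Hz


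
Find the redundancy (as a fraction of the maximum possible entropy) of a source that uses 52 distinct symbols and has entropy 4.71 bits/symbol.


H_max = log2(K) = log2(52) = 5.7004 bits/symbol. Redundancy = 1 - H/H_max = 1 - 4.71/5.7004 = 1 - 0.8263 = 0.1737

0.1737


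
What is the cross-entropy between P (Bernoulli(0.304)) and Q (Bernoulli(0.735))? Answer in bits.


H(P,Q) = -p*log2(q) - (1-p)*log2(1-q). -0.304*log2(0.735) = 0.135032; -0.696*log2(0.265) = 1.333491. H(P,Q) = 0.135032 + 1.333491 = 1.4685

1.4685 bits


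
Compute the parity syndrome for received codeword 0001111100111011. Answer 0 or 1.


Syndrome = XOR of all bits = 0 XOR 0 XOR 0 XOR 1 XOR 1 XOR 1 XOR 1 XOR 1 XOR 0 XOR 0 XOR 1 XOR 1 XOR 1 XOR 0 XOR 1 XOR 1 = 0

0


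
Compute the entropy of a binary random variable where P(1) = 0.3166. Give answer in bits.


H = -p*log2(p) - (1-p)*log2(1-p). -0.3166*log2(0.3166) = 0.525324; -0.6834*log2(0.6834) = 0.375322. H = 0.525324 + 0.375322 = 0.9006

0.9006 bits


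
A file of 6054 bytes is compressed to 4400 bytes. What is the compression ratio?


Ratio = original / compressed = 6054 / 4400 = 1.3759

1.3759


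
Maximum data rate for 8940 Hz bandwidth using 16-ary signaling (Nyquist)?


Rate = 2 * B * log2(M) = 2 * 8940 * 4.0 = 71520.0

71520.0 bps


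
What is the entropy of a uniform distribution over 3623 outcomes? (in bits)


H = log2(n) = log2(3623) = 11.823

11.823 bits


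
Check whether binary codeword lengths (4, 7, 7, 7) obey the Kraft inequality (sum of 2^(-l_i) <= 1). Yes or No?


Kraft sum = sum(2^(-l_i)) = 0.0859, need <= 1. Result: satisfied (a binary prefix-free code with these lengths exists)

Yes


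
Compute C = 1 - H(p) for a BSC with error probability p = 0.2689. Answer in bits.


H(p) = -p*log2(p) - (1-p)*log2(1-p) = -0.2689*log2(0.2689) - 0.7311*log2(0.7311) = 0.509527 + 0.330354 = 0.8399. C = 1 - H(p) = 1 - 0.8399 = 0.1601

0.1601 bits


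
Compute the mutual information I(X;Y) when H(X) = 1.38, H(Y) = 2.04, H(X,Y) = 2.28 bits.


I(X;Y) = H(X) + H(Y) - H(X,Y) = 1.38 + 2.04 - 2.28 = 1.14

1.14 bits


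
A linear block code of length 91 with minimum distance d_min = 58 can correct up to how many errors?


Correction capability = floor((d-1)/2) = floor((58-1)/2) = 28

28 errors


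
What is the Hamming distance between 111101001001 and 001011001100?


Count differing positions: ^ ^ . ^ ^ . . . . ^ . ^ = 6 differences

6


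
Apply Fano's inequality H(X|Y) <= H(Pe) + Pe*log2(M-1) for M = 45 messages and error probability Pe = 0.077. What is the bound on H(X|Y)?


H(Pe) = -Pe*log2(Pe) - (1-Pe)*log2(1-Pe) = -0.077*log2(0.077) - 0.923*log2(0.923) = 0.284823 + 0.106696 = 0.3915. Pe*log2(M-1) = 0.077*log2(44) = 0.420376. Bound = H(Pe) + Pe*log2(M-1) = 0.284823 + 0.106696 + 0.420376 = 0.8119

0.8119 bits


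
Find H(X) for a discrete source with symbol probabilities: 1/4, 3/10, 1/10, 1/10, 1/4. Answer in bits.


H = -sum(p_i * log2(p_i)). Terms: -(1/4)*log2(1/4) = 0.500000; -(3/10)*log2(3/10) = 0.521090; -(1/10)*log2(1/10) = 0.332193; -(1/10)*log2(1/10) = 0.332193; -(1/4)*log2(1/4) = 0.500000. H = 0.500000 + 0.521090 + 0.332193 + 0.332193 + 0.500000 = 2.1855

2.1855 bits


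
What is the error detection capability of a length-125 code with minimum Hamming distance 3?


Detection capability = d_min - 1 = 3 - 1 = 2

2 errors


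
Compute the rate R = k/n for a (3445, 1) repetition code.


Rate = k/n = 1/3445

1/3445


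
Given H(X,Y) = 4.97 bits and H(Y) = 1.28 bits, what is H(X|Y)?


H(X|Y) = H(X,Y) - H(Y) = 4.97 - 1.28 = 3.69

3.69 bits


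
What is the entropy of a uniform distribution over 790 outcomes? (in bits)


H = log2(n) = log2(790) = 9.6257

9.6257 bits


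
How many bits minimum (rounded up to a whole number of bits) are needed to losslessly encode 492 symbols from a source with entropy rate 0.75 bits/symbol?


Minimum bits >= n * H = 492 * 0.75 = 369.0, rounded up to a whole number of bits = 369

369 bits


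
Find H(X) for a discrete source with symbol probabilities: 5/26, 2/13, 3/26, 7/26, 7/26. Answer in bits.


H = -sum(p_i * log2(p_i)). Terms: -(5/26)*log2(5/26) = 0.457406; -(2/13)*log2(2/13) = 0.415452; -(3/26)*log2(3/26) = 0.359478; -(7/26)*log2(7/26) = 0.509677; -(7/26)*log2(7/26) = 0.509677. H = 0.457406 + 0.415452 + 0.359478 + 0.509677 + 0.509677 = 2.2517

2.2517 bits


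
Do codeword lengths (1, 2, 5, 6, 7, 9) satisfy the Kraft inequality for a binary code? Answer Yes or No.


Kraft sum = sum(2^(-l_i)) = 0.8066, need <= 1. Result: satisfied (a binary prefix-free code with these lengths exists)

Yes


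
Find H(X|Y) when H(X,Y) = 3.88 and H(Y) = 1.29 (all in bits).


H(X|Y) = H(X,Y) - H(Y) = 3.88 - 1.29 = 2.59

2.59 bits


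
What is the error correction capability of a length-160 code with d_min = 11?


Correction capability = floor((d-1)/2) = floor((11-1)/2) = 5

5 errors


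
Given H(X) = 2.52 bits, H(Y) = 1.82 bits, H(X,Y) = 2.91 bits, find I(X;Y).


I(X;Y) = H(X) + H(Y) - H(X,Y) = 2.52 + 1.82 - 2.91 = 1.43

1.43 bits


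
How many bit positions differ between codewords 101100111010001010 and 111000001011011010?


Count differing positions: . ^ . ^ . . ^ ^ . . . ^ . ^ . . . . = 6 differences

6


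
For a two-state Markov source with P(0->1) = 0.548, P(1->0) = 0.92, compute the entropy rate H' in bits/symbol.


Stationary distribution: pi_0 = p10/(p01+p10) = 0.6267, pi_1 = 0.3733. Entropy rate H' = pi_0*H(p01) + pi_1*H(p10) = 0.6267*0.9933 + 0.3733*0.4022 = 0.7727

0.7727 bits/symbol


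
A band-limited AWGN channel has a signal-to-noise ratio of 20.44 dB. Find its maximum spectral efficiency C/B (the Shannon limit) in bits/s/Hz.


SNR_linear = 10^(20.44/10) = 110.6624; C/B = log2(1 + SNR_linear) = log2(1 + 110.6624) = 6.803

6.803 bits/s/Hz


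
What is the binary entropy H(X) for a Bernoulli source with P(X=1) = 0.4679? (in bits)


H = -p*log2(p) - (1-p)*log2(1-p). -0.4679*log2(0.4679) = 0.512691; -0.5321*log2(0.5321) = 0.484334. H = 0.512691 + 0.484334 = 0.997

0.997 bits


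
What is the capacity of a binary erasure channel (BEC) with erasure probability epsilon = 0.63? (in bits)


C = 1 - epsilon = 1 - 0.63 = 0.37

0.37 bits


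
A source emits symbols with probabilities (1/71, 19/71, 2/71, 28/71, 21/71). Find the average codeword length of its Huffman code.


Huffman construction (repeatedly merge the two least-probable nodes; each merge adds 1 bit to every symbol beneath it): 1/71 + 2/71 = 3/71; 3/71 + 19/71 = 22/71; 21/71 + 22/71 = 43/71; 28/71 + 43/71 = 1. Resulting codeword lengths (in the order the probabilities were given): (4, 3, 4, 1, 2). L_avg = sum(p_i * l_i) = 1/71*4 + 19/71*3 + 2/71*4 + 28/71*1 + 21/71*2 = 139/71 = 1.9577

1.9577 bits


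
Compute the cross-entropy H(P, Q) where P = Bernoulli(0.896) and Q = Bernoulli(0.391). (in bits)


H(P,Q) = -p*log2(q) - (1-p)*log2(1-q). -0.896*log2(0.391) = 1.213865; -0.104*log2(0.609) = 0.074411. H(P,Q) = 1.213865 + 0.074411 = 1.2883

1.2883 bits


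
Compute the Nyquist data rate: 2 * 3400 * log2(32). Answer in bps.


Rate = 2 * B * log2(M) = 2 * 3400 * 5.0 = 34000.0

34000.0 bps


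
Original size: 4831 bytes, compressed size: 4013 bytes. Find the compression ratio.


Ratio = original / compressed = 4831 / 4013 = 1.2038

1.2038


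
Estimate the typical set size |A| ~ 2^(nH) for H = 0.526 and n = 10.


log2|A_typical| = nH = 10 * 0.526 = 5.26, so |A_typical| ~ 2^5.26 = 3.832e+01

3.832e+01


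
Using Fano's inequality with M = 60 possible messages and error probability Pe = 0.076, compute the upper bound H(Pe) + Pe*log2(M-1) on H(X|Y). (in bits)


H(Pe) = -Pe*log2(Pe) - (1-Pe)*log2(1-Pe) = -0.076*log2(0.076) - 0.924*log2(0.924) = 0.282557 + 0.105369 = 0.3879. Pe*log2(M-1) = 0.076*log2(59) = 0.447081. Bound = H(Pe) + Pe*log2(M-1) = 0.282557 + 0.105369 + 0.447081 = 0.835

0.835 bits


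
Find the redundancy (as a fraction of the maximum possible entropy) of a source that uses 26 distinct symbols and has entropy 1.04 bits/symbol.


H_max = log2(K) = log2(26) = 4.7004 bits/symbol. Redundancy = 1 - H/H_max = 1 - 1.04/4.7004 = 1 - 0.2213 = 0.7787

0.7787


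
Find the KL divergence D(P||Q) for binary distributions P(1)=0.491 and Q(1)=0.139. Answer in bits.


KL = p*log2(p/q) + (1-p)*log2((1-p)/(1-q)) = 0.491*log2(0.491/0.139) + 0.509*log2(0.509/0.861) = 0.5079

0.5079 bits


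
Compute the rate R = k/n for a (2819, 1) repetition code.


Rate = k/n = 1/2819

1/2819


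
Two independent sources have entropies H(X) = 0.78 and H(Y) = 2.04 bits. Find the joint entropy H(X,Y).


For independent variables, H(X,Y) = H(X) + H(Y) = 0.78 + 2.04 = 2.82

2.82 bits


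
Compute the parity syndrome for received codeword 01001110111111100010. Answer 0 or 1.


Syndrome = XOR of all bits = 0 XOR 1 XOR 0 XOR 0 XOR 1 XOR 1 XOR 1 XOR 0 XOR 1 XOR 1 XOR 1 XOR 1 XOR 1 XOR 1 XOR 1 XOR 0 XOR 0 XOR 0 XOR 1 XOR 0 = 0

0


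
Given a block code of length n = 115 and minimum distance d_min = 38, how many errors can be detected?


Detection capability = d_min - 1 = 38 - 1 = 37

37 errors


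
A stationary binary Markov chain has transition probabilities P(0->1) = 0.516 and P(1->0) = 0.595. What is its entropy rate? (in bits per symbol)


Stationary distribution: pi_0 = p10/(p01+p10) = 0.5356, pi_1 = 0.4644. Entropy rate H' = pi_0*H(p01) + pi_1*H(p10) = 0.5356*0.9993 + 0.4644*0.9738 = 0.9874

0.9874 bits/symbol


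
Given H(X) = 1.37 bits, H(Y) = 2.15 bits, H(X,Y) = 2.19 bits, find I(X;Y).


I(X;Y) = H(X) + H(Y) - H(X,Y) = 1.37 + 2.15 - 2.19 = 1.33

1.33 bits


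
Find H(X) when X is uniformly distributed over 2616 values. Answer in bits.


H = log2(n) = log2(2616) = 11.3531

11.3531 bits


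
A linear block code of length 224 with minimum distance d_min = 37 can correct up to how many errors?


Correction capability = floor((d-1)/2) = floor((37-1)/2) = 18

18 errors


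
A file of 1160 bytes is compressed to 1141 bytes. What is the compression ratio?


Ratio = original / compressed = 1160 / 1141 = 1.0167

1.0167


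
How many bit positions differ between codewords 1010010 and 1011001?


Count differing positions: . . . ^ . ^ ^ = 3 differences

3


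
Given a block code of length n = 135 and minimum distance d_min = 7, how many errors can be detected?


Detection capability = d_min - 1 = 7 - 1 = 6

6 errors


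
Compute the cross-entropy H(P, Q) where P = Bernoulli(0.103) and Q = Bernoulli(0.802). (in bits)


H(P,Q) = -p*log2(q) - (1-p)*log2(1-q). -0.103*log2(0.802) = 0.032788; -0.897*log2(0.198) = 2.095776. H(P,Q) = 0.032788 + 2.095776 = 2.1286

2.1286 bits


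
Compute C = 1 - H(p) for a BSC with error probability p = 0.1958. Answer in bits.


H(p) = -p*log2(p) - (1-p)*log2(1-p) = -0.1958*log2(0.1958) - 0.8042*log2(0.8042) = 0.460629 + 0.252819 = 0.7134. C = 1 - H(p) = 1 - 0.7134 = 0.2866

0.2866 bits


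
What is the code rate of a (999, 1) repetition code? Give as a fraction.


Rate = k/n = 1/999

1/999


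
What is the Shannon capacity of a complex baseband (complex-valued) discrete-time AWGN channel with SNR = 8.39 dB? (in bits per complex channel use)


SNR_linear = 10^(8.39/10) = 6.9024; C = log2(1 + SNR_linear) = log2(1 + 6.9024) = 2.9823

2.9823 bits/channel use


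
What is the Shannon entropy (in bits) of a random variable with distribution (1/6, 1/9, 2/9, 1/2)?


H = -sum(p_i * log2(p_i)). Terms: -(1/6)*log2(1/6) = 0.430827; -(1/9)*log2(1/9) = 0.352214; -(2/9)*log2(2/9) = 0.482206; -(1/2)*log2(1/2) = 0.500000. H = 0.430827 + 0.352214 + 0.482206 + 0.500000 = 1.7652

1.7652 bits


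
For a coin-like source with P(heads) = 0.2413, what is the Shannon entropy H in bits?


H = -p*log2(p) - (1-p)*log2(1-p). -0.2413*log2(0.2413) = 0.494930; -0.7587*log2(0.7587) = 0.302265. H = 0.494930 + 0.302265 = 0.7972

0.7972 bits


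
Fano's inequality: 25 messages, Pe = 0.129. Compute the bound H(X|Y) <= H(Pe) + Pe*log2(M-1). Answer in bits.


H(Pe) = -Pe*log2(Pe) - (1-Pe)*log2(1-Pe) = -0.129*log2(0.129) - 0.871*log2(0.871) = 0.381138 + 0.173551 = 0.5547. Pe*log2(M-1) = 0.129*log2(24) = 0.591460. Bound = H(Pe) + Pe*log2(M-1) = 0.381138 + 0.173551 + 0.591460 = 1.1461

1.1461 bits


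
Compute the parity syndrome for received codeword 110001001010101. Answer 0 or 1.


Syndrome = XOR of all bits = 1 XOR 1 XOR 0 XOR 0 XOR 0 XOR 1 XOR 0 XOR 0 XOR 1 XOR 0 XOR 1 XOR 0 XOR 1 XOR 0 XOR 1 = 1

1


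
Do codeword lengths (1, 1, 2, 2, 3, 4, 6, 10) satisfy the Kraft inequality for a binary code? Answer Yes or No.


Kraft sum = sum(2^(-l_i)) = 1.7041, need <= 1. Result: violated (a binary prefix-free code with these lengths cannot exist)

No


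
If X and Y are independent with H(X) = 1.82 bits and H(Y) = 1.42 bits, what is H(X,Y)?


For independent variables, H(X,Y) = H(X) + H(Y) = 1.82 + 1.42 = 3.24

3.24 bits


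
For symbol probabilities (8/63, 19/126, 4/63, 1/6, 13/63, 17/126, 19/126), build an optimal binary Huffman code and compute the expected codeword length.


Huffman construction (repeatedly merge the two least-probable nodes; each merge adds 1 bit to every symbol beneath it): 4/63 + 8/63 = 4/21; 17/126 + 19/126 = 2/7; 19/126 + 1/6 = 20/63; 4/21 + 13/63 = 25/63; 2/7 + 20/63 = 38/63; 25/63 + 38/63 = 1. Resulting codeword lengths (in the order the probabilities were given): (3, 3, 3, 3, 2, 3, 3). L_avg = sum(p_i * l_i) = 8/63*3 + 19/126*3 + 4/63*3 + 1/6*3 + 13/63*2 + 17/126*3 + 19/126*3 = 176/63 = 2.7937

2.7937 bits


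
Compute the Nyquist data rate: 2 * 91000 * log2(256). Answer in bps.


Rate = 2 * B * log2(M) = 2 * 91000 * 8.0 = 1456000.0

1456000.0 bps


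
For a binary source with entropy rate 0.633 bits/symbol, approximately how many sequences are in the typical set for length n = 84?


log2|A_typical| = nH = 84 * 0.633 = 53.172, so |A_typical| ~ 2^53.172 = 1.015e+16

1.015e+16


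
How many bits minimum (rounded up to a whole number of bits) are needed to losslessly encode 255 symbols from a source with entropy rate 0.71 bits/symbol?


Minimum bits >= n * H = 255 * 0.71 = 181.05, rounded up to a whole number of bits = 182

182 bits


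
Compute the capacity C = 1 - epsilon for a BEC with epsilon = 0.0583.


C = 1 - epsilon = 1 - 0.0583 = 0.9417

0.9417 bits


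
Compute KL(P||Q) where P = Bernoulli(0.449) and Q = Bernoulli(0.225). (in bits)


KL = p*log2(p/q) + (1-p)*log2((1-p)/(1-q)) = 0.449*log2(0.449/0.225) + 0.551*log2(0.551/0.775) = 0.1764

0.1764 bits


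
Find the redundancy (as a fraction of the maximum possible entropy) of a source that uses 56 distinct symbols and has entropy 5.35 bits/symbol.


H_max = log2(K) = log2(56) = 5.8074 bits/symbol. Redundancy = 1 - H/H_max = 1 - 5.35/5.8074 = 1 - 0.9212 = 0.0788

0.0788


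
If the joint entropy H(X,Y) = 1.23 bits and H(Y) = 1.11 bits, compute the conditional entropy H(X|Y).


H(X|Y) = H(X,Y) - H(Y) = 1.23 - 1.11 = 0.12

0.12 bits


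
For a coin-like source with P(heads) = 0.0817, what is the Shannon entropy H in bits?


H = -p*log2(p) - (1-p)*log2(1-p). -0.0817*log2(0.0817) = 0.295225; -0.9183*log2(0.9183) = 0.112917. H = 0.295225 + 0.112917 = 0.4081

0.4081 bits


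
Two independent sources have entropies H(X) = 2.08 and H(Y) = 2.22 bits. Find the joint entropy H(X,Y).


For independent variables, H(X,Y) = H(X) + H(Y) = 2.08 + 2.22 = 4.3

4.3 bits


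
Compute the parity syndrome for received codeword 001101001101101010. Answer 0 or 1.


Syndrome = XOR of all bits = 0 XOR 0 XOR 1 XOR 1 XOR 0 XOR 1 XOR 0 XOR 0 XOR 1 XOR 1 XOR 0 XOR 1 XOR 1 XOR 0 XOR 1 XOR 0 XOR 1 XOR 0 = 1

1


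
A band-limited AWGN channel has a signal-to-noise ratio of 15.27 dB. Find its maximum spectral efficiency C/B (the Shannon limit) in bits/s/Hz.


SNR_linear = 10^(15.27/10) = 33.6512; C/B = log2(1 + SNR_linear) = log2(1 + 33.6512) = 5.1148

5.1148 bits/s/Hz


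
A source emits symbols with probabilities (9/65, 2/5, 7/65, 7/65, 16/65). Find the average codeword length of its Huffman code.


Huffman construction (repeatedly merge the two least-probable nodes; each merge adds 1 bit to every symbol beneath it): 7/65 + 7/65 = 14/65; 9/65 + 14/65 = 23/65; 16/65 + 23/65 = 3/5; 2/5 + 3/5 = 1. Resulting codeword lengths (in the order the probabilities were given): (3, 1, 4, 4, 2). L_avg = sum(p_i * l_i) = 9/65*3 + 2/5*1 + 7/65*4 + 7/65*4 + 16/65*2 = 141/65 = 2.1692

2.1692 bits


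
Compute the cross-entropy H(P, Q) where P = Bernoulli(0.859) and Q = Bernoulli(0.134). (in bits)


H(P,Q) = -p*log2(q) - (1-p)*log2(1-q). -0.859*log2(0.134) = 2.490838; -0.141*log2(0.866) = 0.029266. H(P,Q) = 2.490838 + 0.029266 = 2.5201

2.5201 bits


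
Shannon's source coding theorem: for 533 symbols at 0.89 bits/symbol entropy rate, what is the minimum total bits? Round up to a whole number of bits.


Minimum bits >= n * H = 533 * 0.89 = 474.37, rounded up to a whole number of bits = 475

475 bits


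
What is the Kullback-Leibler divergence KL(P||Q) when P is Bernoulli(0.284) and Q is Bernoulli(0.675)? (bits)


KL = p*log2(p/q) + (1-p)*log2((1-p)/(1-q)) = 0.284*log2(0.284/0.675) + 0.716*log2(0.716/0.325) = 0.4612

0.4612 bits


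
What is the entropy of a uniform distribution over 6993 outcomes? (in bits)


H = log2(n) = log2(6993) = 12.7717

12.7717 bits


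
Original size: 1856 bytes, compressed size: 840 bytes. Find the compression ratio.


Ratio = original / compressed = 1856 / 840 = 2.2095

2.2095


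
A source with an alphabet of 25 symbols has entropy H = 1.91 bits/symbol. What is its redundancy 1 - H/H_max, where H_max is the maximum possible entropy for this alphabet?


H_max = log2(K) = log2(25) = 4.6439 bits/symbol. Redundancy = 1 - H/H_max = 1 - 1.91/4.6439 = 1 - 0.4113 = 0.5887

0.5887


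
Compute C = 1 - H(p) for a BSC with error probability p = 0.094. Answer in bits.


H(p) = -p*log2(p) - (1-p)*log2(1-p) = -0.094*log2(0.094) - 0.906*log2(0.906) = 0.320652 + 0.129030 = 0.4497. C = 1 - H(p) = 1 - 0.4497 = 0.5503

0.5503 bits


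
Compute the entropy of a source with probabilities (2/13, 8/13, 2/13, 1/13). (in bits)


H = -sum(p_i * log2(p_i)). Terms: -(2/13)*log2(2/13) = 0.415452; -(8/13)*log2(8/13) = 0.431040; -(2/13)*log2(2/13) = 0.415452; -(1/13)*log2(1/13) = 0.284649. H = 0.415452 + 0.431040 + 0.415452 + 0.284649 = 1.5466

1.5466 bits


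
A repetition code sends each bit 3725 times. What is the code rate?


Rate = k/n = 1/3725

1/3725


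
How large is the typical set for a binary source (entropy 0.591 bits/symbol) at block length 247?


log2|A_typical| = nH = 247 * 0.591 = 145.977, so |A_typical| ~ 2^145.977 = 8.779e+43

8.779e+43


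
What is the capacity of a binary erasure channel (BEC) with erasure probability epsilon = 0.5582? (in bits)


C = 1 - epsilon = 1 - 0.5582 = 0.4418

0.4418 bits


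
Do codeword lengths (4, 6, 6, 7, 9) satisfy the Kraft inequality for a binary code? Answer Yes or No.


Kraft sum = sum(2^(-l_i)) = 0.1035, need <= 1. Result: satisfied (a binary prefix-free code with these lengths exists)

Yes


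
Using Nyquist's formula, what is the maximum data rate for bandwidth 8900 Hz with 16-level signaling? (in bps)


Rate = 2 * B * log2(M) = 2 * 8900 * 4.0 = 71200.0

71200.0 bps


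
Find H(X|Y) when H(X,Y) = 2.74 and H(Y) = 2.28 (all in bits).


H(X|Y) = H(X,Y) - H(Y) = 2.74 - 2.28 = 0.46

0.46 bits


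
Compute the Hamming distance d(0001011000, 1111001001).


Count differing positions: ^ ^ ^ . . ^ . . . ^ = 5 differences

5


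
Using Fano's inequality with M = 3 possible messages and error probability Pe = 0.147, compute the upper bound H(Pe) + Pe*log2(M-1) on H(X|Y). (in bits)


H(Pe) = -Pe*log2(Pe) - (1-Pe)*log2(1-Pe) = -0.147*log2(0.147) - 0.853*log2(0.853) = 0.406618 + 0.195663 = 0.6023. Pe*log2(M-1) = 0.147*log2(2) = 0.147000. Bound = H(Pe) + Pe*log2(M-1) = 0.406618 + 0.195663 + 0.147000 = 0.7493

0.7493 bits


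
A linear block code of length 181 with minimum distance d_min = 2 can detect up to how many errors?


Detection capability = d_min - 1 = 2 - 1 = 1

1 errors


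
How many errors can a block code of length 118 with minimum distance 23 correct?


Correction capability = floor((d-1)/2) = floor((23-1)/2) = 11

11 errors


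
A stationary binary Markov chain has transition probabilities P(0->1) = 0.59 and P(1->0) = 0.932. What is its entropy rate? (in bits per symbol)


Stationary distribution: pi_0 = p10/(p01+p10) = 0.6124, pi_1 = 0.3876. Entropy rate H' = pi_0*H(p01) + pi_1*H(p10) = 0.6124*0.9765 + 0.3876*0.3584 = 0.7369

0.7369 bits/symbol


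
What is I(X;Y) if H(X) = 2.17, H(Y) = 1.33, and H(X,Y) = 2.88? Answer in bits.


I(X;Y) = H(X) + H(Y) - H(X,Y) = 2.17 + 1.33 - 2.88 = 0.62

0.62 bits


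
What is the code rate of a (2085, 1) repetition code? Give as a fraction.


Rate = k/n = 1/2085

1/2085


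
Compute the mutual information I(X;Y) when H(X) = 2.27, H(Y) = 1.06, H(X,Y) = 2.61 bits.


I(X;Y) = H(X) + H(Y) - H(X,Y) = 2.27 + 1.06 - 2.61 = 0.72

0.72 bits


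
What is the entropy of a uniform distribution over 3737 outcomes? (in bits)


H = log2(n) = log2(3737) = 11.8677

11.8677 bits


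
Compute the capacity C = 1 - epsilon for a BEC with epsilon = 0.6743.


C = 1 - epsilon = 1 - 0.6743 = 0.3257

0.3257 bits


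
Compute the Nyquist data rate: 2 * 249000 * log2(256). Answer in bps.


Rate = 2 * B * log2(M) = 2 * 249000 * 8.0 = 3984000.0

3984000.0 bps


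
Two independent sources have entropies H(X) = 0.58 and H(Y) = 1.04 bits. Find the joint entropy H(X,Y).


For independent variables, H(X,Y) = H(X) + H(Y) = 0.58 + 1.04 = 1.62

1.62 bits


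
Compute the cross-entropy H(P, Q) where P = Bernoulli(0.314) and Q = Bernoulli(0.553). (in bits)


H(P,Q) = -p*log2(q) - (1-p)*log2(1-q). -0.314*log2(0.553) = 0.268360; -0.686*log2(0.447) = 0.796894. H(P,Q) = 0.268360 + 0.796894 = 1.0653

1.0653 bits


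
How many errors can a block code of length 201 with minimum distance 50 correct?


Correction capability = floor((d-1)/2) = floor((50-1)/2) = 24

24 errors


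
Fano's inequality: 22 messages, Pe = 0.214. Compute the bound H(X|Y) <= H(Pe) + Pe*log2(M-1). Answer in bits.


H(Pe) = -Pe*log2(Pe) - (1-Pe)*log2(1-Pe) = -0.214*log2(0.214) - 0.786*log2(0.786) = 0.476004 + 0.273055 = 0.7491. Pe*log2(M-1) = 0.214*log2(21) = 0.939956. Bound = H(Pe) + Pe*log2(M-1) = 0.476004 + 0.273055 + 0.939956 = 1.689

1.689 bits


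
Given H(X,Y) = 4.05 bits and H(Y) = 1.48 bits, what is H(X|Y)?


H(X|Y) = H(X,Y) - H(Y) = 4.05 - 1.48 = 2.57

2.57 bits


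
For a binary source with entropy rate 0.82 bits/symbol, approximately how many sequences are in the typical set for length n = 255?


log2|A_typical| = nH = 255 * 0.82 = 209.1, so |A_typical| ~ 2^209.1 = 8.818e+62

8.818e+62


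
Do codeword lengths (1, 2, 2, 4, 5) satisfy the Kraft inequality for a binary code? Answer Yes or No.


Kraft sum = sum(2^(-l_i)) = 1.0938, need <= 1. Result: violated (a binary prefix-free code with these lengths cannot exist)

No


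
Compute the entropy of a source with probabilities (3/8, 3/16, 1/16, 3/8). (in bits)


H = -sum(p_i * log2(p_i)). Terms: -(3/8)*log2(3/8) = 0.530639; -(3/16)*log2(3/16) = 0.452820; -(1/16)*log2(1/16) = 0.250000; -(3/8)*log2(3/8) = 0.530639. H = 0.530639 + 0.452820 + 0.250000 + 0.530639 = 1.7641

1.7641 bits


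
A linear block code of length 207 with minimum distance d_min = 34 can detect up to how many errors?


Detection capability = d_min - 1 = 34 - 1 = 33

33 errors


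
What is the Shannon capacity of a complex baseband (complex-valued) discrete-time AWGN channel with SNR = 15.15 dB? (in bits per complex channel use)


SNR_linear = 10^(15.15/10) = 32.7341; C = log2(1 + SNR_linear) = log2(1 + 32.7341) = 5.0761

5.0761 bits/channel use


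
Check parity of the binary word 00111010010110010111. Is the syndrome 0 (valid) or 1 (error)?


Syndrome = XOR of all bits = 0 XOR 0 XOR 1 XOR 1 XOR 1 XOR 0 XOR 1 XOR 0 XOR 0 XOR 1 XOR 0 XOR 1 XOR 1 XOR 0 XOR 0 XOR 1 XOR 0 XOR 1 XOR 1 XOR 1 = 1

1


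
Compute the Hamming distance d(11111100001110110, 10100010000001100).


Count differing positions: . ^ . ^ ^ ^ ^ . . . ^ ^ ^ ^ . ^ . = 10 differences

10


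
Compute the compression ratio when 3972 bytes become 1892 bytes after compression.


Ratio = original / compressed = 3972 / 1892 = 2.0994

2.0994


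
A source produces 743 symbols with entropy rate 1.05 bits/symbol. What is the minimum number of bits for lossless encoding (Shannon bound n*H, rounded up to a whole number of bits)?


Minimum bits >= n * H = 743 * 1.05 = 780.15, rounded up to a whole number of bits = 781

781 bits


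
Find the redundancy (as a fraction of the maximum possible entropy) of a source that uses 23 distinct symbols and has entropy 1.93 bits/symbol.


H_max = log2(K) = log2(23) = 4.5236 bits/symbol. Redundancy = 1 - H/H_max = 1 - 1.93/4.5236 = 1 - 0.4267 = 0.5733

0.5733


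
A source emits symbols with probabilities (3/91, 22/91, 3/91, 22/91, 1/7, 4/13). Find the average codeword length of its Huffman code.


Huffman construction (repeatedly merge the two least-probable nodes; each merge adds 1 bit to every symbol beneath it): 3/91 + 3/91 = 6/91; 6/91 + 1/7 = 19/91; 19/91 + 22/91 = 41/91; 22/91 + 4/13 = 50/91; 41/91 + 50/91 = 1. Resulting codeword lengths (in the order the probabilities were given): (4, 2, 4, 2, 3, 2). L_avg = sum(p_i * l_i) = 3/91*4 + 22/91*2 + 3/91*4 + 22/91*2 + 1/7*3 + 4/13*2 = 207/91 = 2.2747

2.2747 bits


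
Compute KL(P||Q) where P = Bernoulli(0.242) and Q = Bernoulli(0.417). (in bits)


KL = p*log2(p/q) + (1-p)*log2((1-p)/(1-q)) = 0.242*log2(0.242/0.417) + 0.758*log2(0.758/0.583) = 0.0971

0.0971 bits


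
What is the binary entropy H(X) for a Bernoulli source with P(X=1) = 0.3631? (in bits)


H = -p*log2(p) - (1-p)*log2(1-p). -0.3631*log2(0.3631) = 0.530693; -0.6369*log2(0.6369) = 0.414534. H = 0.530693 + 0.414534 = 0.9452

0.9452 bits


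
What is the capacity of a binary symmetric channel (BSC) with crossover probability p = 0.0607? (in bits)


H(p) = -p*log2(p) - (1-p)*log2(1-p) = -0.0607*log2(0.0607) - 0.9393*log2(0.9393) = 0.245359 + 0.084858 = 0.3302. C = 1 - H(p) = 1 - 0.3302 = 0.6698

0.6698 bits


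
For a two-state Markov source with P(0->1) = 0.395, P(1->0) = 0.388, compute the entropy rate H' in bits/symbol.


Stationary distribution: pi_0 = p10/(p01+p10) = 0.4955, pi_1 = 0.5045. Entropy rate H' = pi_0*H(p01) + pi_1*H(p10) = 0.4955*0.968 + 0.5045*0.9635 = 0.9657

0.9657 bits/symbol


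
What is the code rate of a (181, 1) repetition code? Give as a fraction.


Rate = k/n = 1/181

1/181


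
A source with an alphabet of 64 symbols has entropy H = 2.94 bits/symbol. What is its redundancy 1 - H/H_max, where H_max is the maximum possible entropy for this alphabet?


H_max = log2(K) = log2(64) = 6.0 bits/symbol. Redundancy = 1 - H/H_max = 1 - 2.94/6.0 = 1 - 0.49 = 0.51

0.51


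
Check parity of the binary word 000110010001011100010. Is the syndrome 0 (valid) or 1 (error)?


Syndrome = XOR of all bits = 0 XOR 0 XOR 0 XOR 1 XOR 1 XOR 0 XOR 0 XOR 1 XOR 0 XOR 0 XOR 0 XOR 1 XOR 0 XOR 1 XOR 1 XOR 1 XOR 0 XOR 0 XOR 0 XOR 1 XOR 0 = 0

0


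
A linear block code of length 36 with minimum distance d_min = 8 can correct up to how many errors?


Correction capability = floor((d-1)/2) = floor((8-1)/2) = 3

3 errors


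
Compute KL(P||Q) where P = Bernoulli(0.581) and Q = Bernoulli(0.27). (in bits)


KL = p*log2(p/q) + (1-p)*log2((1-p)/(1-q)) = 0.581*log2(0.581/0.27) + 0.419*log2(0.419/0.73) = 0.3067

0.3067 bits


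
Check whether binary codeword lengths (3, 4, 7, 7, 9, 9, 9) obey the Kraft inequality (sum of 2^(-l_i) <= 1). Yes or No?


Kraft sum = sum(2^(-l_i)) = 0.209, need <= 1. Result: satisfied (a binary prefix-free code with these lengths exists)

Yes


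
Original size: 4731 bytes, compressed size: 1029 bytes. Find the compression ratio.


Ratio = original / compressed = 4731 / 1029 = 4.5977

4.5977


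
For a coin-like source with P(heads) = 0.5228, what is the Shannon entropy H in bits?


H = -p*log2(p) - (1-p)*log2(1-p). -0.5228*log2(0.5228) = 0.489168; -0.4772*log2(0.4772) = 0.509332. H = 0.489168 + 0.509332 = 0.9985

0.9985 bits


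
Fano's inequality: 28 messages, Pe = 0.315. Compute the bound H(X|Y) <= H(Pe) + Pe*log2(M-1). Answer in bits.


H(Pe) = -Pe*log2(Pe) - (1-Pe)*log2(1-Pe) = -0.315*log2(0.315) - 0.685*log2(0.685) = 0.524972 + 0.373890 = 0.8989. Pe*log2(M-1) = 0.315*log2(27) = 1.497790. Bound = H(Pe) + Pe*log2(M-1) = 0.524972 + 0.373890 + 1.497790 = 2.3967

2.3967 bits


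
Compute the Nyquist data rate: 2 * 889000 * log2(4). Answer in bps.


Rate = 2 * B * log2(M) = 2 * 889000 * 2.0 = 3556000.0

3556000.0 bps


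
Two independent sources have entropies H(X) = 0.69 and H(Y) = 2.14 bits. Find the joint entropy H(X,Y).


For independent variables, H(X,Y) = H(X) + H(Y) = 0.69 + 2.14 = 2.83

2.83 bits


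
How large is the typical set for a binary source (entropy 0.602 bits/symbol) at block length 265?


log2|A_typical| = nH = 265 * 0.602 = 159.53, so |A_typical| ~ 2^159.53 = 1.055e+48

1.055e+48


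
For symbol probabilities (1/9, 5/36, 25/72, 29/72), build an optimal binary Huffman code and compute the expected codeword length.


Huffman construction (repeatedly merge the two least-probable nodes; each merge adds 1 bit to every symbol beneath it): 1/9 + 5/36 = 1/4; 1/4 + 25/72 = 43/72; 29/72 + 43/72 = 1. Resulting codeword lengths (in the order the probabilities were given): (3, 3, 2, 1). L_avg = sum(p_i * l_i) = 1/9*3 + 5/36*3 + 25/72*2 + 29/72*1 = 133/72 = 1.8472

1.8472 bits


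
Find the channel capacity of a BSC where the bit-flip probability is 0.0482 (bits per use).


H(p) = -p*log2(p) - (1-p)*log2(1-p) = -0.0482*log2(0.0482) - 0.9518*log2(0.9518) = 0.210866 + 0.067834 = 0.2787. C = 1 - H(p) = 1 - 0.2787 = 0.7213

0.7213 bits


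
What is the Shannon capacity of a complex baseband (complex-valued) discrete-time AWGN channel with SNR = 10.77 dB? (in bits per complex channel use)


SNR_linear = 10^(10.77/10) = 11.9399; C = log2(1 + SNR_linear) = log2(1 + 11.9399) = 3.6938

3.6938 bits/channel use


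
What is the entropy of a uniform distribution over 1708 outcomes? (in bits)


H = log2(n) = log2(1708) = 10.7381

10.7381 bits


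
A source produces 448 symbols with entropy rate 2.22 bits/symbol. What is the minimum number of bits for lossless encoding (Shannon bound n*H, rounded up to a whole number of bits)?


Minimum bits >= n * H = 448 * 2.22 = 994.56, rounded up to a whole number of bits = 995

995 bits


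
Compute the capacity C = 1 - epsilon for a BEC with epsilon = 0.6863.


C = 1 - epsilon = 1 - 0.6863 = 0.3137

0.3137 bits


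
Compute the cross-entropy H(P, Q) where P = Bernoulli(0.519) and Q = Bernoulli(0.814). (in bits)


H(P,Q) = -p*log2(q) - (1-p)*log2(1-q). -0.519*log2(0.814) = 0.154091; -0.481*log2(0.186) = 1.167207. H(P,Q) = 0.154091 + 1.167207 = 1.3213

1.3213 bits


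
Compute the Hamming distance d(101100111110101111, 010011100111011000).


Count differing positions: ^ ^ ^ ^ ^ ^ . ^ ^ . . ^ ^ ^ . ^ ^ ^ = 14 differences

14


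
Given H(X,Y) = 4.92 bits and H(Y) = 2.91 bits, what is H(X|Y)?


H(X|Y) = H(X,Y) - H(Y) = 4.92 - 2.91 = 2.01

2.01 bits


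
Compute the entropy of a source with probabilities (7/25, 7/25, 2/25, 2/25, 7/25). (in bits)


H = -sum(p_i * log2(p_i)). Terms: -(7/25)*log2(7/25) = 0.514220; -(7/25)*log2(7/25) = 0.514220; -(2/25)*log2(2/25) = 0.291508; -(2/25)*log2(2/25) = 0.291508; -(7/25)*log2(7/25) = 0.514220. H = 0.514220 + 0.514220 + 0.291508 + 0.291508 + 0.514220 = 2.1257

2.1257 bits
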